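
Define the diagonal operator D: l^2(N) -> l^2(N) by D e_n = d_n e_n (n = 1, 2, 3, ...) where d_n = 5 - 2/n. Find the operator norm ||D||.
||D|| = 5

For a diagonal operator on l^2 with entries d_n, ||D|| = sup_n |d_n|. Here d_1 = 3, d_2 = 4, ..., and d_n = 5 - 2/n increases monotonically toward 5. All terms lie in [3, 5), so |d_n| = d_n and the supremum is the limit 5, which is not attained by any individual d_n. Hence ||D|| = 5.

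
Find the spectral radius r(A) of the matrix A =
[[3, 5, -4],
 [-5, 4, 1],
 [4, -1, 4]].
r(A) ≈ 7.3534

The eigenvalues of A are the roots of its characteristic polynomial. With M = A (coefficients from the trace, the sum of principal 2x2 minors, and det A):
  p(λ) = det(λ I - M) = λ^3 - 11λ^2 + 82λ - 215.
No integer candidate from the rational root theorem (±divisors of 215) is a root, so the roots are irrational. The cubic discriminant is Δ = -293863 < 0, so there is one real root and a complex-conjugate pair. p(3) = -41 and p(4) = 1 have opposite signs, so a root lies in (3, 4); Newton's method refines it to λ ≈ 3.9762. Dividing out (λ - (3.9762)) leaves approximately λ^2 - 7.0238λ + 54.072. For λ^2 - 7.0238λ + 54.072 the discriminant is -166.9541. It is negative, so the remaining roots are the complex-conjugate pair λ ≈ 3.5119 ± 6.4605i. Their product equals the constant term, so |λ|^2 ≈ 54.072 and |λ| ≈ 7.3534.
Thus the eigenvalues (to 4 decimals) are 3.9762 (modulus 3.9762); 3.5119 ± 6.4605i (modulus 7.3534). The spectral radius is the largest modulus: r(A) ≈ 7.3534. (Cross-check: r(A) ≤ ||A||_2 ≈ 7.8597; equality holds whenever A is normal, though it can also hold for some non-normal A.)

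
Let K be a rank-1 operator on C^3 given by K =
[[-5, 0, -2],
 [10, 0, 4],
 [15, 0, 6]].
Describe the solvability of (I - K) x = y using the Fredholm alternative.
(I - K) is singular (det(I - K) = 0, i.e. 1 ∈ sigma(K)). (I - K) x = y is solvable iff y ⊥ ker((I - K)^*) = span{(-5, 0, -2)}, i.e. iff -5y_1 - 2y_3 = 0. When solvable, the solutions are x = y + c·(1, -2, -3), c arbitrary (ker(I - K) = span{(1, -2, -3)}, dimension 1).

K has rank 1, so it is an outer product K = u v^T: every row of K is a multiple of one row vector. Reading off the entries, u = (1, -2, -3) and v = (-5, 0, -2) (row i of K equals u_i·v^T). A rank-one matrix u v^T satisfies K u = u (v·u) and kills the (2)-dimensional subspace v^⊥, so its characteristic polynomial is lambda^2 (lambda - v·u) with v·u = tr K = 1. Hence the eigenvalues of I - K are 1 (multiplicity 2) and 1 - (1) = 0, so det(I - K) = 0. (Direct check: I - K =
[[6, 0, 2],
 [-10, 1, -4],
 [-15, 0, -5]]
has determinant 0.) So 1 is an eigenvalue of K and (I - K) is not invertible. The finite-dimensional Fredholm alternative says: either (I - K) is invertible, or ker(I - K) ≠ {0} and then range(I - K) = ker((I - K)^*)^⊥, with dim ker(I - K) = dim ker((I - K)^*). We are in the second case, so we need both kernels. Kernel of I - K: (I - K) u = u - u (v·u) = u - u = 0, so ker(I - K) = span{u} = span{(1, -2, -3)} (it is exactly 1-dimensional because rank(I - K) = 2). Kernel of the adjoint: K is real, so (I - K)^* = I - K^T = I - v u^T, and (I - v u^T) v = v - v (u·v) = 0; hence ker((I - K)^*) = span{v} = span{(-5, 0, -2)}. Therefore (I - K) x = y is solvable iff <y, v> = 0, i.e. iff -5y_1 - 2y_3 = 0. When this holds, K y = u (v·y) = 0, so (I - K) y = y and x = y is a particular solution; the full solution set is the line x = y + c·u = y + c·(1, -2, -3), c ∈ C.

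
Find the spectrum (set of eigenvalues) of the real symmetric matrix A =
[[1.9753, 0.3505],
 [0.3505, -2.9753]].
sigma(A) ≈ {-3, 2}

A is real symmetric, so its spectrum consists of real eigenvalues. Expanding the characteristic polynomial of the displayed matrix gives
  det(λ I - A) = p(λ) = λ^2 + (1)λ + (-6).
Solving p(λ) = 0 yields eigenvalues ≈ -3, 2. (A is shown rounded to 4 decimals, so these recover the underlying integer eigenvalues to within that precision.)
Verification: the trace of A = -1 equals the sum of eigenvalues -1, and det(A) ≈ -6.0000 matches the eigenvalue product -6.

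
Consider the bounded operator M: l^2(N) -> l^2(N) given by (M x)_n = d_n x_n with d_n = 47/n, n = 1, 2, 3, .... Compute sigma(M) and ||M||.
sigma(M) = {47/n : n ≥ 1} ∪ {0}; ||M|| = 47

A bounded diagonal operator on l^2 with diagonal entries d_n has spectrum equal to the closure of {d_n : n ≥ 1}: every d_n is an eigenvalue (with eigenvector e_n), so {d_n} ⊂ sigma(M); the spectrum is closed, so its closure is too; and for lambda not in the closure, (M - lambda I) has bounded inverse (the diagonal entries 1/(d_n - lambda) are bounded). For our sequence d_n = 47/n, n = 1, 2, 3, ...:
  - {d_n} = {47/n : n ≥ 1}; the only limit point is 0
  - closure = {47/n : n ≥ 1} ∪ {0}
For the norm: a diagonal operator has ||M|| = sup_n |d_n|. Here d_n = 47/n is positive and decreasing, so sup_n |d_n| = d_1 = 47. So ||M|| = 47.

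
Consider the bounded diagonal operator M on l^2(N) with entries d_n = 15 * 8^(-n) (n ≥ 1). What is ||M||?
||M|| = 15/8 (attained at n = 1)

For M diagonal, ||M|| = sup_n |d_n|. The sequence d_n = 15 * 8^(-n) is positive and strictly decreasing (ratio 8^(-1) < 1), so the supremum is d_1 = 15/8. Hence ||M|| = 15/8.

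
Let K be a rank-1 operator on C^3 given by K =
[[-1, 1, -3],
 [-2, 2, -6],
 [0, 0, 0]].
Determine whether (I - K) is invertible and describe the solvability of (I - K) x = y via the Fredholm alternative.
(I - K) is singular (det(I - K) = 0, i.e. 1 ∈ sigma(K)). (I - K) x = y is solvable iff y ⊥ ker((I - K)^*) = span{(-1, 1, -3)}, i.e. iff -y_1 + y_2 - 3y_3 = 0. When solvable, the solutions are x = y + c·(1, 2, 0), c arbitrary (ker(I - K) = span{(1, 2, 0)}, dimension 1).

K has rank 1, so it is an outer product K = u v^T: every row of K is a multiple of one row vector. Reading off the entries, u = (1, 2, 0) and v = (-1, 1, -3) (row i of K equals u_i·v^T). A rank-one matrix u v^T satisfies K u = u (v·u) and kills the (2)-dimensional subspace v^⊥, so its characteristic polynomial is lambda^2 (lambda - v·u) with v·u = tr K = 1. Hence the eigenvalues of I - K are 1 (multiplicity 2) and 1 - (1) = 0, so det(I - K) = 0. (Direct check: I - K =
[[2, -1, 3],
 [2, -1, 6],
 [0, 0, 1]]
has determinant 0.) So 1 is an eigenvalue of K and (I - K) is not invertible. The finite-dimensional Fredholm alternative says: either (I - K) is invertible, or ker(I - K) ≠ {0} and then range(I - K) = ker((I - K)^*)^⊥, with dim ker(I - K) = dim ker((I - K)^*). We are in the second case, so we need both kernels. Kernel of I - K: (I - K) u = u - u (v·u) = u - u = 0, so ker(I - K) = span{u} = span{(1, 2, 0)} (it is exactly 1-dimensional because rank(I - K) = 2). Kernel of the adjoint: K is real, so (I - K)^* = I - K^T = I - v u^T, and (I - v u^T) v = v - v (u·v) = 0; hence ker((I - K)^*) = span{v} = span{(-1, 1, -3)}. Therefore (I - K) x = y is solvable iff <y, v> = 0, i.e. iff -y_1 + y_2 - 3y_3 = 0. When this holds, K y = u (v·y) = 0, so (I - K) y = y and x = y is a particular solution; the full solution set is the line x = y + c·u = y + c·(1, 2, 0), c ∈ C.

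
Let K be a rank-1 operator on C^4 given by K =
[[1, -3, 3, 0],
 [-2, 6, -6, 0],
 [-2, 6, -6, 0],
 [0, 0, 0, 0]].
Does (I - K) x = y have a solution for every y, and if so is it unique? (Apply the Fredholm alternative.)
(I - K) is singular (det(I - K) = 0, i.e. 1 ∈ sigma(K)). (I - K) x = y is solvable iff y ⊥ ker((I - K)^*) = span{(1, -3, 3, 0)}, i.e. iff y_1 - 3y_2 + 3y_3 = 0. When solvable, the solutions are x = y + c·(1, -2, -2, 0), c arbitrary (ker(I - K) = span{(1, -2, -2, 0)}, dimension 1).

K has rank 1, so it is an outer product K = u v^T: every row of K is a multiple of one row vector. Reading off the entries, u = (1, -2, -2, 0) and v = (1, -3, 3, 0) (row i of K equals u_i·v^T). A rank-one matrix u v^T satisfies K u = u (v·u) and kills the (3)-dimensional subspace v^⊥, so its characteristic polynomial is lambda^3 (lambda - v·u) with v·u = tr K = 1. Hence the eigenvalues of I - K are 1 (multiplicity 3) and 1 - (1) = 0, so det(I - K) = 0. (Direct check: I - K =
[[0, 3, -3, 0],
 [2, -5, 6, 0],
 [2, -6, 7, 0],
 [0, 0, 0, 1]]
has determinant 0.) So 1 is an eigenvalue of K and (I - K) is not invertible. The finite-dimensional Fredholm alternative says: either (I - K) is invertible, or ker(I - K) ≠ {0} and then range(I - K) = ker((I - K)^*)^⊥, with dim ker(I - K) = dim ker((I - K)^*). We are in the second case, so we need both kernels. Kernel of I - K: (I - K) u = u - u (v·u) = u - u = 0, so ker(I - K) = span{u} = span{(1, -2, -2, 0)} (it is exactly 1-dimensional because rank(I - K) = 3). Kernel of the adjoint: K is real, so (I - K)^* = I - K^T = I - v u^T, and (I - v u^T) v = v - v (u·v) = 0; hence ker((I - K)^*) = span{v} = span{(1, -3, 3, 0)}. Therefore (I - K) x = y is solvable iff <y, v> = 0, i.e. iff y_1 - 3y_2 + 3y_3 = 0. When this holds, K y = u (v·y) = 0, so (I - K) y = y and x = y is a particular solution; the full solution set is the line x = y + c·u = y + c·(1, -2, -2, 0), c ∈ C.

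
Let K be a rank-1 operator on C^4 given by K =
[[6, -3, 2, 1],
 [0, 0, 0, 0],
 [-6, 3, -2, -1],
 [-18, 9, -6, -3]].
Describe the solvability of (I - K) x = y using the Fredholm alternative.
(I - K) is singular (det(I - K) = 0, i.e. 1 ∈ sigma(K)). (I - K) x = y is solvable iff y ⊥ ker((I - K)^*) = span{(6, -3, 2, 1)}, i.e. iff 6y_1 - 3y_2 + 2y_3 + y_4 = 0. When solvable, the solutions are x = y + c·(1, 0, -1, -3), c arbitrary (ker(I - K) = span{(1, 0, -1, -3)}, dimension 1).

K has rank 1, so it is an outer product K = u v^T: every row of K is a multiple of one row vector. Reading off the entries, u = (1, 0, -1, -3) and v = (6, -3, 2, 1) (row i of K equals u_i·v^T). A rank-one matrix u v^T satisfies K u = u (v·u) and kills the (3)-dimensional subspace v^⊥, so its characteristic polynomial is lambda^3 (lambda - v·u) with v·u = tr K = 1. Hence the eigenvalues of I - K are 1 (multiplicity 3) and 1 - (1) = 0, so det(I - K) = 0. (Direct check: I - K =
[[-5, 3, -2, -1],
 [0, 1, 0, 0],
 [6, -3, 3, 1],
 [18, -9, 6, 4]]
has determinant 0.) So 1 is an eigenvalue of K and (I - K) is not invertible. The finite-dimensional Fredholm alternative says: either (I - K) is invertible, or ker(I - K) ≠ {0} and then range(I - K) = ker((I - K)^*)^⊥, with dim ker(I - K) = dim ker((I - K)^*). We are in the second case, so we need both kernels. Kernel of I - K: (I - K) u = u - u (v·u) = u - u = 0, so ker(I - K) = span{u} = span{(1, 0, -1, -3)} (it is exactly 1-dimensional because rank(I - K) = 3). Kernel of the adjoint: K is real, so (I - K)^* = I - K^T = I - v u^T, and (I - v u^T) v = v - v (u·v) = 0; hence ker((I - K)^*) = span{v} = span{(6, -3, 2, 1)}. Therefore (I - K) x = y is solvable iff <y, v> = 0, i.e. iff 6y_1 - 3y_2 + 2y_3 + y_4 = 0. When this holds, K y = u (v·y) = 0, so (I - K) y = y and x = y is a particular solution; the full solution set is the line x = y + c·u = y + c·(1, 0, -1, -3), c ∈ C.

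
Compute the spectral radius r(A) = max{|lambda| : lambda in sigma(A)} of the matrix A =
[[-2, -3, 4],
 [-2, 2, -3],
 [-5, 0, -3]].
r(A) ≈ 4.0891

The eigenvalues of A are the roots of its characteristic polynomial. With M = A (coefficients from the trace, the sum of principal 2x2 minors, and det A):
  p(λ) = det(λ I - M) = λ^3 + 3λ^2 + 10λ - 25.
No integer candidate from the rational root theorem (±divisors of 25) is a root, so the roots are irrational. The cubic discriminant is Δ = -30775 < 0, so there is one real root and a complex-conjugate pair. p(1) = -11 and p(2) = 15 have opposite signs, so a root lies in (1, 2); Newton's method refines it to λ ≈ 1.4951. Dividing out (λ - (1.4951)) leaves approximately λ^2 + 4.4951λ + 16.7209. For λ^2 + 4.4951λ + 16.7209 the discriminant is -46.6772. It is negative, so the remaining roots are the complex-conjugate pair λ ≈ -2.2476 ± 3.416i. Their product equals the constant term, so |λ|^2 ≈ 16.7209 and |λ| ≈ 4.0891.
Thus the eigenvalues (to 4 decimals) are 1.4951 (modulus 1.4951); -2.2476 ± 3.416i (modulus 4.0891). The spectral radius is the largest modulus: r(A) ≈ 4.0891. (Cross-check: r(A) ≤ ||A||_2 ≈ 7.1263; equality holds whenever A is normal, though it can also hold for some non-normal A.)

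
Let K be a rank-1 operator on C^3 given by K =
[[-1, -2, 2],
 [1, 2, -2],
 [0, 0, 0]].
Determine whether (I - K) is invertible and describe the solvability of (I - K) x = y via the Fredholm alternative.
(I - K) is singular (det(I - K) = 0, i.e. 1 ∈ sigma(K)). (I - K) x = y is solvable iff y ⊥ ker((I - K)^*) = span{(-1, -2, 2)}, i.e. iff -y_1 - 2y_2 + 2y_3 = 0. When solvable, the solutions are x = y + c·(1, -1, 0), c arbitrary (ker(I - K) = span{(1, -1, 0)}, dimension 1).

K has rank 1, so it is an outer product K = u v^T: every row of K is a multiple of one row vector. Reading off the entries, u = (1, -1, 0) and v = (-1, -2, 2) (row i of K equals u_i·v^T). A rank-one matrix u v^T satisfies K u = u (v·u) and kills the (2)-dimensional subspace v^⊥, so its characteristic polynomial is lambda^2 (lambda - v·u) with v·u = tr K = 1. Hence the eigenvalues of I - K are 1 (multiplicity 2) and 1 - (1) = 0, so det(I - K) = 0. (Direct check: I - K =
[[2, 2, -2],
 [-1, -1, 2],
 [0, 0, 1]]
has determinant 0.) So 1 is an eigenvalue of K and (I - K) is not invertible. The finite-dimensional Fredholm alternative says: either (I - K) is invertible, or ker(I - K) ≠ {0} and then range(I - K) = ker((I - K)^*)^⊥, with dim ker(I - K) = dim ker((I - K)^*). We are in the second case, so we need both kernels. Kernel of I - K: (I - K) u = u - u (v·u) = u - u = 0, so ker(I - K) = span{u} = span{(1, -1, 0)} (it is exactly 1-dimensional because rank(I - K) = 2). Kernel of the adjoint: K is real, so (I - K)^* = I - K^T = I - v u^T, and (I - v u^T) v = v - v (u·v) = 0; hence ker((I - K)^*) = span{v} = span{(-1, -2, 2)}. Therefore (I - K) x = y is solvable iff <y, v> = 0, i.e. iff -y_1 - 2y_2 + 2y_3 = 0. When this holds, K y = u (v·y) = 0, so (I - K) y = y and x = y is a particular solution; the full solution set is the line x = y + c·u = y + c·(1, -1, 0), c ∈ C.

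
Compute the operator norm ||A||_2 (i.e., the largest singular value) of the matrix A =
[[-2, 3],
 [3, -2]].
||A||_2 = 5 (= sqrt(largest eigenvalue of A^T A))

||A||_2 = sigma_max(A) = sqrt(lambda_max(A^T A)). Form the symmetric matrix M = A^T A =
[[13, -12],
 [-12, 13]].
Its characteristic polynomial (trace, determinant of M give the coefficients) is
  p(λ) = det(λ I - M) = λ^2 - 26λ + 25.
For λ^2 - 26λ + 25 the discriminant is 576. It is a perfect square (24^2), so the roots are rational: λ = (26 ± 24)/2 = 25, 1.
So the eigenvalues of A^T A are ≈ 1, 25 (all ≥ 0, as they must be for A^T A). The largest is λ_max = 25, hence ||A||_2 = sqrt(λ_max) = 5.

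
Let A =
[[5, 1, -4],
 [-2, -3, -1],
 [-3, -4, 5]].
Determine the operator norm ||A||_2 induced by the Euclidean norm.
||A||_2 ≈ 9.4078 (= sqrt(largest eigenvalue of A^T A))

||A||_2 = sigma_max(A) = sqrt(lambda_max(A^T A)). Form the symmetric matrix M = A^T A =
[[38, 23, -33],
 [23, 26, -21],
 [-33, -21, 42]].
Its characteristic polynomial (trace, sum of principal 2x2 minors, determinant of M give the coefficients) is
  p(λ) = det(λ I - M) = λ^3 - 106λ^2 + 1617λ - 6084.
No integer candidate from the rational root theorem (±divisors of 6084) is a root, so the roots are irrational. The cubic discriminant is Δ = 1253441088 > 0, so there are three distinct real roots. p(5) = -524 and p(6) = 18 have opposite signs, so a root lies in (5, 6); Newton's method refines it to λ ≈ 5.9606. p(11) = 208 and p(12) = -216 have opposite signs, so a root lies in (11, 12); Newton's method refines it to λ ≈ 11.5325. p(88) = -3180 and p(89) = 3172 have opposite signs, so a root lies in (88, 89); Newton's method refines it to λ ≈ 88.5069. Check (Vieta): the three roots sum to 106, matching tr M = 106.
So the eigenvalues of A^T A are ≈ 5.9606, 11.5325, 88.5069 (all ≥ 0, as they must be for A^T A). The largest is λ_max ≈ 88.5069, hence ||A||_2 = sqrt(λ_max) ≈ 9.4078.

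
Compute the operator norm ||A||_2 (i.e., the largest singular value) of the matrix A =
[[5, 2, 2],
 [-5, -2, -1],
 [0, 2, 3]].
||A||_2 ≈ 8.0822 (= sqrt(largest eigenvalue of A^T A))

||A||_2 = sigma_max(A) = sqrt(lambda_max(A^T A)). Form the symmetric matrix M = A^T A =
[[50, 20, 15],
 [20, 12, 12],
 [15, 12, 14]].
Its characteristic polynomial (trace, sum of principal 2x2 minors, determinant of M give the coefficients) is
  p(λ) = det(λ I - M) = λ^3 - 76λ^2 + 699λ - 100.
No integer candidate from the rational root theorem (±divisors of 100) is a root, so the roots are irrational. The cubic discriminant is Δ = 1375793780 > 0, so there are three distinct real roots. p(0) = -100 and p(1) = 524 have opposite signs, so a root lies in (0, 1); Newton's method refines it to λ ≈ 0.1454. p(10) = 290 and p(11) = -276 have opposite signs, so a root lies in (10, 11); Newton's method refines it to λ ≈ 10.5319. p(65) = -1140 and p(66) = 2474 have opposite signs, so a root lies in (65, 66); Newton's method refines it to λ ≈ 65.3227. Check (Vieta): the three roots sum to 76, matching tr M = 76.
So the eigenvalues of A^T A are ≈ 0.1454, 10.5319, 65.3227 (all ≥ 0, as they must be for A^T A). The largest is λ_max ≈ 65.3227, hence ||A||_2 = sqrt(λ_max) ≈ 8.0822.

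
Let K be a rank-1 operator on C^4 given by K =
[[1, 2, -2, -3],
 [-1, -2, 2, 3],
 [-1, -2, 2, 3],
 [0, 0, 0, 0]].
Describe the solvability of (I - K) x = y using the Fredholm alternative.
(I - K) is singular (det(I - K) = 0, i.e. 1 ∈ sigma(K)). (I - K) x = y is solvable iff y ⊥ ker((I - K)^*) = span{(1, 2, -2, -3)}, i.e. iff y_1 + 2y_2 - 2y_3 - 3y_4 = 0. When solvable, the solutions are x = y + c·(1, -1, -1, 0), c arbitrary (ker(I - K) = span{(1, -1, -1, 0)}, dimension 1).

K has rank 1, so it is an outer product K = u v^T: every row of K is a multiple of one row vector. Reading off the entries, u = (1, -1, -1, 0) and v = (1, 2, -2, -3) (row i of K equals u_i·v^T). A rank-one matrix u v^T satisfies K u = u (v·u) and kills the (3)-dimensional subspace v^⊥, so its characteristic polynomial is lambda^3 (lambda - v·u) with v·u = tr K = 1. Hence the eigenvalues of I - K are 1 (multiplicity 3) and 1 - (1) = 0, so det(I - K) = 0. (Direct check: I - K =
[[0, -2, 2, 3],
 [1, 3, -2, -3],
 [1, 2, -1, -3],
 [0, 0, 0, 1]]
has determinant 0.) So 1 is an eigenvalue of K and (I - K) is not invertible. The finite-dimensional Fredholm alternative says: either (I - K) is invertible, or ker(I - K) ≠ {0} and then range(I - K) = ker((I - K)^*)^⊥, with dim ker(I - K) = dim ker((I - K)^*). We are in the second case, so we need both kernels. Kernel of I - K: (I - K) u = u - u (v·u) = u - u = 0, so ker(I - K) = span{u} = span{(1, -1, -1, 0)} (it is exactly 1-dimensional because rank(I - K) = 3). Kernel of the adjoint: K is real, so (I - K)^* = I - K^T = I - v u^T, and (I - v u^T) v = v - v (u·v) = 0; hence ker((I - K)^*) = span{v} = span{(1, 2, -2, -3)}. Therefore (I - K) x = y is solvable iff <y, v> = 0, i.e. iff y_1 + 2y_2 - 2y_3 - 3y_4 = 0. When this holds, K y = u (v·y) = 0, so (I - K) y = y and x = y is a particular solution; the full solution set is the line x = y + c·u = y + c·(1, -1, -1, 0), c ∈ C.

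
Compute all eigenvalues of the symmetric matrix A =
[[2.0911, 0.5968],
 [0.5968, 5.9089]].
sigma(A) ≈ {2, 6}

A is real symmetric, so its spectrum consists of real eigenvalues. Expanding the characteristic polynomial of the displayed matrix gives
  det(λ I - A) = p(λ) = λ^2 + (-8)λ + (12).
Solving p(λ) = 0 yields eigenvalues ≈ 2, 6. (A is shown rounded to 4 decimals, so these recover the underlying integer eigenvalues to within that precision.)
Verification: the trace of A = 8 equals the sum of eigenvalues 8, and det(A) ≈ 11.9999 matches the eigenvalue product 12.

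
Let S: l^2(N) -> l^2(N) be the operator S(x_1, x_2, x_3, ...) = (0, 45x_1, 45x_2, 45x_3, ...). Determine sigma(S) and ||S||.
sigma(S) = closed disk {z in C : |z| ≤ 45}; ||S|| = 45

Note S = 45·U where U is the unit right shift (U x)_k = x_{k-1} (with x_0 := 0); so ||S|| = 45||U|| and sigma(S) = 45·sigma(U). ||S x||^2 = sum_{k≥1} |45x_k|^2 = 2025||x||^2, so ||S|| = 45 and sigma(S) ⊂ {|z| ≤ 45}. For any |lambda| < 45, the equation (S - lambda I) x = 0 forces x_1 = 0, then 45x_k = lambda x_{k+1} ⇒ x = 0, so S has no eigenvalues. But (S - lambda I) is not surjective for |lambda| < 45: solving (S - lambda I) x = e_1 would require x_n proportional to (lambda/45)^(-n), which is not in l^2. So every |lambda| < 45 lies in the residual spectrum. The boundary |lambda| = 45 is in the approximate point spectrum (the spectrum is closed). Hence sigma(S) is the closed disk of radius 45.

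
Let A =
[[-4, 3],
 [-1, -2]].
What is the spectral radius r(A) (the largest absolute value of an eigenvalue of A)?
r(A) = sqrt(11) ≈ 3.3166

The eigenvalues of A are the roots of its characteristic polynomial. With M = A (coefficients from the trace and determinant):
  p(λ) = det(λ I - M) = λ^2 + 6λ + 11.
For λ^2 + 6λ + 11 the discriminant is -8. It is negative, so the roots are the complex-conjugate pair λ = -3 ± (sqrt(8)/2) i ≈ -3 ± 1.4142i. For a conjugate pair the product of the roots equals the constant term, so |λ|^2 = 11 and |λ| = sqrt(11) ≈ 3.3166.
Thus the eigenvalues (to 4 decimals) are -3 ± 1.4142i (modulus 3.3166). The spectral radius is the largest modulus: r(A) = sqrt(11) ≈ 3.3166. (Cross-check: r(A) ≤ ||A||_2 ≈ 5.0198; equality holds whenever A is normal, though it can also hold for some non-normal A.)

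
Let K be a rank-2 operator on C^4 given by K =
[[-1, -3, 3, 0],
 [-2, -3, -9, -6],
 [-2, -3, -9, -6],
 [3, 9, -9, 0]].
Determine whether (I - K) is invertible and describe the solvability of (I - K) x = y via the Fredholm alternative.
(I - K) is invertible (det(I - K) = 26 ≠ 0), so for every y in C^4 the equation (I - K) x = y has a unique solution.

K has rank 2 and factors as K = U V^T = u1 v1^T + u2 v2^T with u1 = (0, 3, 3, 0), v1 = (-1, -2, -2, -2), u2 = (-1, 1, 1, 3), v2 = (1, 3, -3, 0) (multiplying out reproduces the displayed K). The nonzero eigenvalues of U V^T coincide with those of the 2 x 2 matrix G = V^T U = [[v1·u1, v1·u2], [v2·u1, v2·u2]] = [[-12, -9], [0, -1]], and by the Sylvester determinant identity det(I_4 - U V^T) = det(I_2 - V^T U) = det([[13, 9], [0, 2]]) = (13)(2) - (9)(0) = 26. (Direct check: I - K =
[[2, 3, -3, 0],
 [2, 4, 9, 6],
 [2, 3, 10, 6],
 [-3, -9, 9, 1]]
has determinant 26.) The finite-dimensional Fredholm alternative says: either (I - K) is invertible, or ker(I - K) ≠ {0} and then range(I - K) = ker((I - K)^*)^⊥, with dim ker(I - K) = dim ker((I - K)^*). Since det(I - K) ≠ 0, 1 is not an eigenvalue of K and ker(I - K) = {0}, so we are in the first case: for every y there is a unique x = (I - K)^(-1) y. (Explicitly, by the Woodbury identity, (I - U V^T)^(-1) = I + U (I_2 - G)^(-1) V^T.)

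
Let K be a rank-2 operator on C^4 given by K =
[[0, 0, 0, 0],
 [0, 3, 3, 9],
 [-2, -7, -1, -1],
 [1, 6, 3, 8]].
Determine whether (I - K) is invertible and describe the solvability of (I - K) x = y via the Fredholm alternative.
(I - K) is invertible (det(I - K) = -26 ≠ 0), so for every y in C^4 the equation (I - K) x = y has a unique solution.

K has rank 2 and factors as K = U V^T = u1 v1^T + u2 v2^T with u1 = (0, -3, 1, -3), v1 = (0, -1, -1, -3), u2 = (0, 0, 2, -1), v2 = (-1, -3, 0, 1) (multiplying out reproduces the displayed K). The nonzero eigenvalues of U V^T coincide with those of the 2 x 2 matrix G = V^T U = [[v1·u1, v1·u2], [v2·u1, v2·u2]] = [[11, 1], [6, -1]], and by the Sylvester determinant identity det(I_4 - U V^T) = det(I_2 - V^T U) = det([[-10, -1], [-6, 2]]) = (-10)(2) - (-1)(-6) = -26. (Direct check: I - K =
[[1, 0, 0, 0],
 [0, -2, -3, -9],
 [2, 7, 2, 1],
 [-1, -6, -3, -7]]
has determinant -26.) The finite-dimensional Fredholm alternative says: either (I - K) is invertible, or ker(I - K) ≠ {0} and then range(I - K) = ker((I - K)^*)^⊥, with dim ker(I - K) = dim ker((I - K)^*). Since det(I - K) ≠ 0, 1 is not an eigenvalue of K and ker(I - K) = {0}, so we are in the first case: for every y there is a unique x = (I - K)^(-1) y. (Explicitly, by the Woodbury identity, (I - U V^T)^(-1) = I + U (I_2 - G)^(-1) V^T.)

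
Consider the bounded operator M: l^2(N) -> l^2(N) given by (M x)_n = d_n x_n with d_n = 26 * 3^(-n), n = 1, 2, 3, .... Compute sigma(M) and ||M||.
sigma(M) = {26 * 3^(-n) : n ≥ 1} ∪ {0}; ||M|| = 26/3

A bounded diagonal operator on l^2 with diagonal entries d_n has spectrum equal to the closure of {d_n : n ≥ 1}: every d_n is an eigenvalue (with eigenvector e_n), so {d_n} ⊂ sigma(M); the spectrum is closed, so its closure is too; and for lambda not in the closure, (M - lambda I) has bounded inverse (the diagonal entries 1/(d_n - lambda) are bounded). For our sequence d_n = 26 * 3^(-n), n = 1, 2, 3, ...:
  - {d_n} = {26 * 3^(-n) : n ≥ 1}; the only limit point is 0
  - closure = {26 * 3^(-n) : n ≥ 1} ∪ {0}
For the norm: a diagonal operator has ||M|| = sup_n |d_n|. Here d_n = 26 * 3^(-n) is positive and decreasing, so sup_n |d_n| = d_1 = 26/3. So ||M|| = 26/3.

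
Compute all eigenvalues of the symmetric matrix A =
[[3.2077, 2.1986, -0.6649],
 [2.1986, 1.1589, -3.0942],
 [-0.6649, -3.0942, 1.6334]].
sigma(A) ≈ {-2, 2, 6}

A is real symmetric, so its spectrum consists of real eigenvalues. Expanding the characteristic polynomial of the displayed matrix gives
  det(λ I - A) = p(λ) = λ^3 + (-6)λ^2 + (-4)λ + (24).
Solving p(λ) = 0 yields eigenvalues ≈ -2, 2, 6. (A is shown rounded to 4 decimals, so these recover the underlying integer eigenvalues to within that precision.)
Verification: the trace of A = 6 equals the sum of eigenvalues 6, and det(A) ≈ -24.0002 matches the eigenvalue product -24.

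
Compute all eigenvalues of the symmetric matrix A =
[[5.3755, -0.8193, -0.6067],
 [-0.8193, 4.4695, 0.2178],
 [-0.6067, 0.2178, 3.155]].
sigma(A) ≈ {3, 4, 6}

A is real symmetric, so its spectrum consists of real eigenvalues. Expanding the characteristic polynomial of the displayed matrix gives
  det(λ I - A) = p(λ) = λ^3 + (-13)λ^2 + (54)λ + (-72).
Solving p(λ) = 0 yields eigenvalues ≈ 3, 4, 6. (A is shown rounded to 4 decimals, so these recover the underlying integer eigenvalues to within that precision.)
Verification: the trace of A = 13 equals the sum of eigenvalues 13, and det(A) ≈ 72.0000 matches the eigenvalue product 72.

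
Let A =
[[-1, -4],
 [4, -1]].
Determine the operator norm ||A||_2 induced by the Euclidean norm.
||A||_2 = sqrt(17) ≈ 4.1231 (= sqrt(largest eigenvalue of A^T A))

||A||_2 = sigma_max(A) = sqrt(lambda_max(A^T A)). Form the symmetric matrix M = A^T A =
[[17, 0],
 [0, 17]].
Its characteristic polynomial (trace, determinant of M give the coefficients) is
  p(λ) = det(λ I - M) = λ^2 - 34λ + 289.
For λ^2 - 34λ + 289 the discriminant is 0. It is a perfect square (0^2), so the roots are rational: λ = (34 ± 0)/2 = 17, 17.
So the eigenvalues of A^T A are ≈ 17, 17 (all ≥ 0, as they must be for A^T A). The largest is λ_max = 17, hence ||A||_2 = sqrt(λ_max) = sqrt(17) ≈ 4.1231.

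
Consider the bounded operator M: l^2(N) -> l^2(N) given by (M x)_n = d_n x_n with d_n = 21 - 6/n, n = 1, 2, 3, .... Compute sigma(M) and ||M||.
sigma(M) = {21 - 6/n : n ≥ 1} ∪ {21}; ||M|| = 21

A bounded diagonal operator on l^2 with diagonal entries d_n has spectrum equal to the closure of {d_n : n ≥ 1}: every d_n is an eigenvalue (with eigenvector e_n), so {d_n} ⊂ sigma(M); the spectrum is closed, so its closure is too; and for lambda not in the closure, (M - lambda I) has bounded inverse (the diagonal entries 1/(d_n - lambda) are bounded). For our sequence d_n = 21 - 6/n, n = 1, 2, 3, ...:
  - {d_n} = {21 - 6/n : n ≥ 1}; the only limit point is 21
  - closure = {21 - 6/n : n ≥ 1} ∪ {21}
For the norm: a diagonal operator has ||M|| = sup_n |d_n|. Here d_n = 21 - 6/n increases monotonically from d_1 = 15 toward 21, with all terms in [15, 21); so sup_n |d_n| = 21 (the supremum is the limit, not attained). So ||M|| = 21.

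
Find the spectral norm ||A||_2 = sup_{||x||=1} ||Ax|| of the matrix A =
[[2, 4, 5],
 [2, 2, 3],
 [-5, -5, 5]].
||A||_2 ≈ 8.826 (= sqrt(largest eigenvalue of A^T A))

||A||_2 = sigma_max(A) = sqrt(lambda_max(A^T A)). Form the symmetric matrix M = A^T A =
[[33, 37, -9],
 [37, 45, 1],
 [-9, 1, 59]].
Its characteristic polynomial (trace, sum of principal 2x2 minors, determinant of M give the coefficients) is
  p(λ) = det(λ I - M) = λ^3 - 137λ^2 + 4636λ - 2500.
No integer candidate from the rational root theorem (±divisors of 2500) is a root, so the roots are irrational. The cubic discriminant is Δ = 7534471600 > 0, so there are three distinct real roots. p(0) = -2500 and p(1) = 2000 have opposite signs, so a root lies in (0, 1); Newton's method refines it to λ ≈ 0.5481. p(58) = 632 and p(59) = -494 have opposite signs, so a root lies in (58, 59); Newton's method refines it to λ ≈ 58.5528. p(77) = -1268 and p(78) = 152 have opposite signs, so a root lies in (77, 78); Newton's method refines it to λ ≈ 77.8991. Check (Vieta): the three roots sum to 137, matching tr M = 137.
So the eigenvalues of A^T A are ≈ 0.5481, 58.5528, 77.8991 (all ≥ 0, as they must be for A^T A). The largest is λ_max ≈ 77.8991, hence ||A||_2 = sqrt(λ_max) ≈ 8.826.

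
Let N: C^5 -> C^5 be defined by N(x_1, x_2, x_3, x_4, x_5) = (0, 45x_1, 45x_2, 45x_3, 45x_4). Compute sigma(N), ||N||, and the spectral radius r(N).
sigma(N) = {0}; ||N|| = 45; r(N) = 0. (N is nilpotent with N^5 = 0.)

On C^5, N is a strictly lower-triangular matrix with 45 on the subdiagonal and zeros elsewhere, so its characteristic polynomial is lambda^5 and every eigenvalue is 0: sigma(N) = {0}. For the operator norm, N e_i = 45e_{i+1} for i = 1, ..., 4 and N e_5 = 0, so the singular values of N are 45 (with multiplicity 4) and 0; hence ||N|| = 45. The spectral radius r(N) = max|lambda| = 0. Note ||N|| > r(N) — characteristic of non-normal nilpotent operators. Indeed N^5 = 0.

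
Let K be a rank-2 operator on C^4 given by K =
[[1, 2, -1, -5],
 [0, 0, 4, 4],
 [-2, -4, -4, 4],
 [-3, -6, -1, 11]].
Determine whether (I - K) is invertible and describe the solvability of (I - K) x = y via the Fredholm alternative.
(I - K) is invertible (det(I - K) = -17 ≠ 0), so for every y in C^4 the equation (I - K) x = y has a unique solution.

K has rank 2 and factors as K = U V^T = u1 v1^T + u2 v2^T with u1 = (-1, 2, -1, 1), v1 = (0, 0, 2, 2), u2 = (-1, 0, 2, 3), v2 = (-1, -2, -1, 3) (multiplying out reproduces the displayed K). The nonzero eigenvalues of U V^T coincide with those of the 2 x 2 matrix G = V^T U = [[v1·u1, v1·u2], [v2·u1, v2·u2]] = [[0, 10], [1, 8]], and by the Sylvester determinant identity det(I_4 - U V^T) = det(I_2 - V^T U) = det([[1, -10], [-1, -7]]) = (1)(-7) - (-10)(-1) = -17. (Direct check: I - K =
[[0, -2, 1, 5],
 [0, 1, -4, -4],
 [2, 4, 5, -4],
 [3, 6, 1, -10]]
has determinant -17.) The finite-dimensional Fredholm alternative says: either (I - K) is invertible, or ker(I - K) ≠ {0} and then range(I - K) = ker((I - K)^*)^⊥, with dim ker(I - K) = dim ker((I - K)^*). Since det(I - K) ≠ 0, 1 is not an eigenvalue of K and ker(I - K) = {0}, so we are in the first case: for every y there is a unique x = (I - K)^(-1) y. (Explicitly, by the Woodbury identity, (I - U V^T)^(-1) = I + U (I_2 - G)^(-1) V^T.)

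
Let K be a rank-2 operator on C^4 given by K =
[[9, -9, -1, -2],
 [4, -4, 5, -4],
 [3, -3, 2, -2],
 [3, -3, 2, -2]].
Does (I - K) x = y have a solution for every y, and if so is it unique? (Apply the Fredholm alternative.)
(I - K) is invertible (det(I - K) = 8 ≠ 0), so for every y in C^4 the equation (I - K) x = y has a unique solution.

K has rank 2 and factors as K = U V^T = u1 v1^T + u2 v2^T with u1 = (-3, 1, 0, 0), v1 = (-2, 2, 1, 0), u2 = (1, 2, 1, 1), v2 = (3, -3, 2, -2) (multiplying out reproduces the displayed K). The nonzero eigenvalues of U V^T coincide with those of the 2 x 2 matrix G = V^T U = [[v1·u1, v1·u2], [v2·u1, v2·u2]] = [[8, 3], [-12, -3]], and by the Sylvester determinant identity det(I_4 - U V^T) = det(I_2 - V^T U) = det([[-7, -3], [12, 4]]) = (-7)(4) - (-3)(12) = 8. (Direct check: I - K =
[[-8, 9, 1, 2],
 [-4, 5, -5, 4],
 [-3, 3, -1, 2],
 [-3, 3, -2, 3]]
has determinant 8.) The finite-dimensional Fredholm alternative says: either (I - K) is invertible, or ker(I - K) ≠ {0} and then range(I - K) = ker((I - K)^*)^⊥, with dim ker(I - K) = dim ker((I - K)^*). Since det(I - K) ≠ 0, 1 is not an eigenvalue of K and ker(I - K) = {0}, so we are in the first case: for every y there is a unique x = (I - K)^(-1) y. (Explicitly, by the Woodbury identity, (I - U V^T)^(-1) = I + U (I_2 - G)^(-1) V^T.)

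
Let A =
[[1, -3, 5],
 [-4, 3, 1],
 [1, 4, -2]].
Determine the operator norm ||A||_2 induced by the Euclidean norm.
||A||_2 ≈ 7.3307 (= sqrt(largest eigenvalue of A^T A))

||A||_2 = sigma_max(A) = sqrt(lambda_max(A^T A)). Form the symmetric matrix M = A^T A =
[[18, -11, -1],
 [-11, 34, -20],
 [-1, -20, 30]].
Its characteristic polynomial (trace, sum of principal 2x2 minors, determinant of M give the coefficients) is
  p(λ) = det(λ I - M) = λ^3 - 82λ^2 + 1650λ - 7056.
No integer candidate from the rational root theorem (±divisors of 7056) is a root, so the roots are irrational. The cubic discriminant is Δ = 615709296 > 0, so there are three distinct real roots. p(5) = -731 and p(6) = 108 have opposite signs, so a root lies in (5, 6); Newton's method refines it to λ ≈ 5.862. p(22) = 204 and p(23) = -317 have opposite signs, so a root lies in (22, 23); Newton's method refines it to λ ≈ 22.3983. p(53) = -1067 and p(54) = 396 have opposite signs, so a root lies in (53, 54); Newton's method refines it to λ ≈ 53.7397. Check (Vieta): the three roots sum to 82, matching tr M = 82.
So the eigenvalues of A^T A are ≈ 5.862, 22.3983, 53.7397 (all ≥ 0, as they must be for A^T A). The largest is λ_max ≈ 53.7397, hence ||A||_2 = sqrt(λ_max) ≈ 7.3307.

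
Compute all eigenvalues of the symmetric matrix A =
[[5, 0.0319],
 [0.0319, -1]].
sigma(A) ≈ {-1, 5}

A is real symmetric, so its spectrum consists of real eigenvalues. Expanding the characteristic polynomial of the displayed matrix gives
  det(λ I - A) = p(λ) = λ^2 + (-4)λ + (-5).
Solving p(λ) = 0 yields eigenvalues ≈ -1, 5. (A is shown rounded to 4 decimals, so these recover the underlying integer eigenvalues to within that precision.)
Verification: the trace of A = 4 equals the sum of eigenvalues 4, and det(A) ≈ -4.9998 matches the eigenvalue product -5.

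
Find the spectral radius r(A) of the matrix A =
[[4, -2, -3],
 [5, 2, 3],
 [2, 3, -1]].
r(A) = sqrt(33) ≈ 5.7446

The eigenvalues of A are the roots of its characteristic polynomial. With M = A (coefficients from the trace, the sum of principal 2x2 minors, and det A):
  p(λ) = det(λ I - M) = λ^3 - 5λ^2 + 9λ + 99.
By the rational root theorem any rational root is an integer divisor of 99. Testing λ = -3: p(-3) = -27 - 45 - 27 + 99 = 0, so λ = -3 is a root. Dividing out (λ + 3) leaves p(λ) = (λ + 3)(λ^2 - 8λ + 33). For λ^2 - 8λ + 33 the discriminant is -68. It is negative, so the roots are the complex-conjugate pair λ = 4 ± (sqrt(68)/2) i ≈ 4 ± 4.1231i. For a conjugate pair the product of the roots equals the constant term, so |λ|^2 = 33 and |λ| = sqrt(33) ≈ 5.7446.
Thus the eigenvalues (to 4 decimals) are 4 ± 4.1231i (modulus 5.7446); -3 (modulus 3). The spectral radius is the largest modulus: r(A) = sqrt(33) ≈ 5.7446. (Cross-check: r(A) ≤ ||A||_2 ≈ 6.8943; equality holds whenever A is normal, though it can also hold for some non-normal A.)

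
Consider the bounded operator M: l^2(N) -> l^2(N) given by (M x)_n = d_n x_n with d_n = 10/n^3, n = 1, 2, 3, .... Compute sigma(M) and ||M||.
sigma(M) = {10/n^3 : n ≥ 1} ∪ {0}; ||M|| = 10

A bounded diagonal operator on l^2 with diagonal entries d_n has spectrum equal to the closure of {d_n : n ≥ 1}: every d_n is an eigenvalue (with eigenvector e_n), so {d_n} ⊂ sigma(M); the spectrum is closed, so its closure is too; and for lambda not in the closure, (M - lambda I) has bounded inverse (the diagonal entries 1/(d_n - lambda) are bounded). For our sequence d_n = 10/n^3, n = 1, 2, 3, ...:
  - {d_n} = {10/n^3 : n ≥ 1}; the only limit point is 0
  - closure = {10/n^3 : n ≥ 1} ∪ {0}
For the norm: a diagonal operator has ||M|| = sup_n |d_n|. Here d_n = 10/n^3 is positive and decreasing, so sup_n |d_n| = d_1 = 10. So ||M|| = 10.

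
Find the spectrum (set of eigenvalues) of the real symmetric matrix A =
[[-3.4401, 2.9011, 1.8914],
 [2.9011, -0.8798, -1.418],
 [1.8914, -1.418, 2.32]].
sigma(A) ≈ {-6, 1, 3}

A is real symmetric, so its spectrum consists of real eigenvalues. Expanding the characteristic polynomial of the displayed matrix gives
  det(λ I - A) = p(λ) = λ^3 + (2)λ^2 + (-21)λ + (18.0013).
Solving p(λ) = 0 yields eigenvalues ≈ -6, 1, 3. (A is shown rounded to 4 decimals, so these recover the underlying integer eigenvalues to within that precision.)
Verification: the trace of A = -2 equals the sum of eigenvalues -2, and det(A) ≈ -18.0013 matches the eigenvalue product -18.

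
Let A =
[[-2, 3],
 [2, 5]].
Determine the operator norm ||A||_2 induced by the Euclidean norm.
||A||_2 = sqrt((42 + sqrt(740))/2) ≈ 5.8823 (= sqrt(largest eigenvalue of A^T A))

||A||_2 = sigma_max(A) = sqrt(lambda_max(A^T A)). Form the symmetric matrix M = A^T A =
[[8, 4],
 [4, 34]].
Its characteristic polynomial (trace, determinant of M give the coefficients) is
  p(λ) = det(λ I - M) = λ^2 - 42λ + 256.
For λ^2 - 42λ + 256 the discriminant is 740. It is nonnegative but not a perfect square, so the roots are real and irrational: λ = (42 ± sqrt(740))/2 ≈ 34.6015, 7.3985.
So the eigenvalues of A^T A are ≈ 7.3985, 34.6015 (all ≥ 0, as they must be for A^T A). The largest is λ_max = (42 + sqrt(740))/2 ≈ 34.6015, hence ||A||_2 = sqrt(λ_max) = sqrt((42 + sqrt(740))/2) ≈ 5.8823.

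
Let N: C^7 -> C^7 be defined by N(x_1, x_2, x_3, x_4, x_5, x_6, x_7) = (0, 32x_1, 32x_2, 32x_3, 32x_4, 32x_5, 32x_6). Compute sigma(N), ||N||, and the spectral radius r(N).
sigma(N) = {0}; ||N|| = 32; r(N) = 0. (N is nilpotent with N^7 = 0.)

On C^7, N is a strictly lower-triangular matrix with 32 on the subdiagonal and zeros elsewhere, so its characteristic polynomial is lambda^7 and every eigenvalue is 0: sigma(N) = {0}. For the operator norm, N e_i = 32e_{i+1} for i = 1, ..., 6 and N e_7 = 0, so the singular values of N are 32 (with multiplicity 6) and 0; hence ||N|| = 32. The spectral radius r(N) = max|lambda| = 0. Note ||N|| > r(N) — characteristic of non-normal nilpotent operators. Indeed N^7 = 0.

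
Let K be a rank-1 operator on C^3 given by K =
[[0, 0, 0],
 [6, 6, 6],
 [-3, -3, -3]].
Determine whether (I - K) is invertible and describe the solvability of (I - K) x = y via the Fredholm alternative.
(I - K) is invertible (det(I - K) = -2 ≠ 0), so for every y in C^3 the equation (I - K) x = y has a unique solution.

K has rank 1, so it is an outer product K = u v^T: every row of K is a multiple of one row vector. Reading off the entries, u = (0, 2, -1) and v = (3, 3, 3) (row i of K equals u_i·v^T). A rank-one matrix u v^T satisfies K u = u (v·u) and kills the (2)-dimensional subspace v^⊥, so its characteristic polynomial is lambda^2 (lambda - v·u) with v·u = tr K = 3. Hence the eigenvalues of I - K are 1 (multiplicity 2) and 1 - (3) = -2, so det(I - K) = -2. (Direct check: I - K =
[[1, 0, 0],
 [-6, -5, -6],
 [3, 3, 4]]
has determinant -2.) The finite-dimensional Fredholm alternative says: either (I - K) is invertible, or ker(I - K) ≠ {0} and then range(I - K) = ker((I - K)^*)^⊥, with dim ker(I - K) = dim ker((I - K)^*). Since det(I - K) ≠ 0, 1 is not an eigenvalue of K and ker(I - K) = {0}, so we are in the first case: for every y there is a unique x = (I - K)^(-1) y. Explicitly, by the Sherman–Morrison formula, (I - u v^T)^(-1) = I + u v^T/(1 - v·u), i.e. (I - K)^(-1) = I + K/(-2).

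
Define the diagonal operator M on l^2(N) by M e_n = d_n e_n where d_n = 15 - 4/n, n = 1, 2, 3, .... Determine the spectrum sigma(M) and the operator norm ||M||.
sigma(M) = {15 - 4/n : n ≥ 1} ∪ {15}; ||M|| = 15

A bounded diagonal operator on l^2 with diagonal entries d_n has spectrum equal to the closure of {d_n : n ≥ 1}: every d_n is an eigenvalue (with eigenvector e_n), so {d_n} ⊂ sigma(M); the spectrum is closed, so its closure is too; and for lambda not in the closure, (M - lambda I) has bounded inverse (the diagonal entries 1/(d_n - lambda) are bounded). For our sequence d_n = 15 - 4/n, n = 1, 2, 3, ...:
  - {d_n} = {15 - 4/n : n ≥ 1}; the only limit point is 15
  - closure = {15 - 4/n : n ≥ 1} ∪ {15}
For the norm: a diagonal operator has ||M|| = sup_n |d_n|. Here d_n = 15 - 4/n increases monotonically from d_1 = 11 toward 15, with all terms in [11, 15); so sup_n |d_n| = 15 (the supremum is the limit, not attained). So ||M|| = 15.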